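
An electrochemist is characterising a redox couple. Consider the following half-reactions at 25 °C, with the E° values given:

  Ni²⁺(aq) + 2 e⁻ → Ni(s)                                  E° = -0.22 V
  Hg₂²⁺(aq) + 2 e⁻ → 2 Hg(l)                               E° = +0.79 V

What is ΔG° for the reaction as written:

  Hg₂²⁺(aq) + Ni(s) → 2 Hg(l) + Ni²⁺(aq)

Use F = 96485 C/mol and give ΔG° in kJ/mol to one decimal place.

-194.9 kJ/mol

As written, Hg₂²⁺/Hg is reduced (cathode) and Ni²⁺/Ni is oxidised (anode), so E°cell = (+0.79) − (-0.22) = +1.01 V.
Balancing electrons gives n = 2.
ΔG° = −nFE° = −(2)(96485)(+1.01) = -194,900 J = -194.9 kJ/mol.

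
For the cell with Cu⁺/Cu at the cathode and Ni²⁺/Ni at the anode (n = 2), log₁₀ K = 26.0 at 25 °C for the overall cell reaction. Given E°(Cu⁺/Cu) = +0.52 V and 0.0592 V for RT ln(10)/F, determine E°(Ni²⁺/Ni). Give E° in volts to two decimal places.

E°cell = (0.0592/n)·log K = (0.0592/2)(26.0) = +0.770 V.
Since Cu⁺/Cu is the cathode and Ni²⁺/Ni the anode, E°cell = E°(Cu⁺/Cu) − E°(Ni²⁺/Ni).
So E°(Ni²⁺/Ni) = E°(Cu⁺/Cu) − E°cell = (+0.52) − (+0.770) = -0.25 V.

-0.25 V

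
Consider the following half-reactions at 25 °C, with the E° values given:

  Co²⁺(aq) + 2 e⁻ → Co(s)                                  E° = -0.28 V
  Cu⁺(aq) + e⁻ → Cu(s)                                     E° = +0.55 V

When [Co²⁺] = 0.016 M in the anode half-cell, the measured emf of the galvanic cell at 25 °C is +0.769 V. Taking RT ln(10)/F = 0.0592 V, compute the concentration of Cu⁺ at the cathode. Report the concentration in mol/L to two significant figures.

0.012 M

Cu⁺/Cu is the cathode, Co²⁺/Co the anode: E°cell = +0.83 V, n = 2.
Overall reaction: 2 Cu⁺(aq) + Co(s) → 2 Cu(s) + Co²⁺(aq); Q = [Co²⁺]^1/[Cu⁺]^2.
From E = E° − (0.0592/n) log Q: log Q = (E° − E)·n/0.0592 = (+0.83 − (+0.769))·2/0.0592 = 2.0608.
So 2·log[Cu⁺] = 1·log(0.016) − log Q = -1.7959 − (2.0608) = -3.8567; log[Cu⁺] = -3.8567 / 2 = -1.9284; [Cu⁺] = 10^(-1.9284) ≈ 0.012 M.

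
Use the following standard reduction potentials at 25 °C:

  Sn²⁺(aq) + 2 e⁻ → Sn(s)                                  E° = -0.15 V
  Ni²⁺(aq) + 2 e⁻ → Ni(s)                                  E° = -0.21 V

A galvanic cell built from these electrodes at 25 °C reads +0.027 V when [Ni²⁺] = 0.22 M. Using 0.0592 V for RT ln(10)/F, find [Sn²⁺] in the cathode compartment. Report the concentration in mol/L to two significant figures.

Sn²⁺/Sn is the cathode, Ni²⁺/Ni the anode: E°cell = +0.06 V, n = 2.
Overall reaction: Sn²⁺(aq) + Ni(s) → Sn(s) + Ni²⁺(aq); Q = [Ni²⁺]^1/[Sn²⁺]^1.
From E = E° − (0.0592/n) log Q: log Q = (E° − E)·n/0.0592 = (+0.06 − (+0.027))·2/0.0592 = 1.1149.
So 1·log[Sn²⁺] = 1·log(0.22) − log Q = -0.6576 − (1.1149) = -1.7725; [Sn²⁺] = 10^(-1.7725) ≈ 0.017 M.

0.017 M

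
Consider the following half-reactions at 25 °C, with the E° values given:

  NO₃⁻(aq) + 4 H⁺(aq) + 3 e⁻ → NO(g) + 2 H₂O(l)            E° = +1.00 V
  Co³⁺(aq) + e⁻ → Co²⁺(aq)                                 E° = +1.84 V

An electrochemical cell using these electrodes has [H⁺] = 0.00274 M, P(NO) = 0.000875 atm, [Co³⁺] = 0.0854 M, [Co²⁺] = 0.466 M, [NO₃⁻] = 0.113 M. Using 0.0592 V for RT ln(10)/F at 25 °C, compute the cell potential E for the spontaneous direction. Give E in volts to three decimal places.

Co³⁺/Co²⁺ is the cathode (higher E°), NO₃⁻/NO the anode: E°cell = +1.84 − (+1.00) = +0.84 V, n = 3.
Overall: 3 Co³⁺(aq) + NO(g) + 2 H₂O(l) → 3 Co²⁺(aq) + NO₃⁻(aq) + 4 H⁺(aq)
Q = [Co²⁺]^3·[NO₃⁻]·[H⁺]^4 / ([Co³⁺]^3·P(NO)); log Q = -5.927.
E = E° − (0.0592/n) log Q = +0.84 − (0.0592/3)(-5.927) = +0.957 V.

+0.957 V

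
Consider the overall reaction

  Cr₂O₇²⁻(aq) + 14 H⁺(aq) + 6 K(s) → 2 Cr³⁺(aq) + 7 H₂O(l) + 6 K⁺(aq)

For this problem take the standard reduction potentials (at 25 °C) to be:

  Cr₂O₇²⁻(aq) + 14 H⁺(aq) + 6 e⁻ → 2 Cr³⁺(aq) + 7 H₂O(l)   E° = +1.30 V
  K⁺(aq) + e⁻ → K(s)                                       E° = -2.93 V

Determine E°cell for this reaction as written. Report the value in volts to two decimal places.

The Cr₂O₇²⁻/Cr³⁺ couple has the higher reduction potential, so it is the cathode; K⁺/K is oxidised at the anode.
E°cell = E°(cathode) − E°(anode) = (+1.30) − (-2.93) = +4.23 V.
Since E°cell > 0, the reaction is spontaneous under standard conditions.

+4.23 V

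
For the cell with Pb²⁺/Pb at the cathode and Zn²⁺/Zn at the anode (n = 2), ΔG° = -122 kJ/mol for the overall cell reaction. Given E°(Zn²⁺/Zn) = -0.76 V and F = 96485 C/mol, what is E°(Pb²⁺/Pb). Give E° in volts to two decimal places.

-0.13 V

E°cell = −ΔG°/(nF) = −(-122×10³)/((2)(96485)) = +0.632 V.
Since Pb²⁺/Pb is the cathode and Zn²⁺/Zn the anode, E°cell = E°(Pb²⁺/Pb) − E°(Zn²⁺/Zn).
So E°(Pb²⁺/Pb) = E°cell + E°(Zn²⁺/Zn) = +0.632 + (-0.76) = -0.13 V.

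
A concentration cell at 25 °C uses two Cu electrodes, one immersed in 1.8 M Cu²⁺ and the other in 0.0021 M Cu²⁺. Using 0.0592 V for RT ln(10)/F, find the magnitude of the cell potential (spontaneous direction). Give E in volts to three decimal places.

+0.087 V

For a concentration cell E°cell = 0. The 1.8 M side is the cathode (reduction is favoured where [Cu²⁺] is higher).
With n = 2, E = −(0.0592/2) log([Cu²⁺]ₐₙ/[Cu²⁺]꜀ₐₜ) = −(0.0592/2) log(0.0021/1.8) = −(0.0592/2)(-2.933) = +0.087 V.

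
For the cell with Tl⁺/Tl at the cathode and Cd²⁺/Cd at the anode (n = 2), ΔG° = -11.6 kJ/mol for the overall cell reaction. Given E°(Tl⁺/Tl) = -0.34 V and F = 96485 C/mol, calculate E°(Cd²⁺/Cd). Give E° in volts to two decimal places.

-0.40 V

E°cell = −ΔG°/(nF) = −(-11.6×10³)/((2)(96485)) = +0.060 V.
Since Tl⁺/Tl is the cathode and Cd²⁺/Cd the anode, E°cell = E°(Tl⁺/Tl) − E°(Cd²⁺/Cd).
So E°(Cd²⁺/Cd) = E°(Tl⁺/Tl) − E°cell = (-0.34) − (+0.060) = -0.40 V.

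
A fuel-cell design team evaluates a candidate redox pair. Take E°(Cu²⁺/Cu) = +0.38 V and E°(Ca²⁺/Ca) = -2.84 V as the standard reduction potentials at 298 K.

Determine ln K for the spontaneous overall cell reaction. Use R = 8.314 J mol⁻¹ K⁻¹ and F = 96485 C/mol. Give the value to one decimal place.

Cathode: Cu²⁺/Cu; anode: Ca²⁺/Ca. E°cell = (+0.38) − (-2.84) = +3.22 V, with n = 2.
ΔG° = −nFE° = −RT ln K, so ln K = nFE°/(RT) = (2)(96485)(+3.22) / ((8.314)(298)) = 250.795.

250.8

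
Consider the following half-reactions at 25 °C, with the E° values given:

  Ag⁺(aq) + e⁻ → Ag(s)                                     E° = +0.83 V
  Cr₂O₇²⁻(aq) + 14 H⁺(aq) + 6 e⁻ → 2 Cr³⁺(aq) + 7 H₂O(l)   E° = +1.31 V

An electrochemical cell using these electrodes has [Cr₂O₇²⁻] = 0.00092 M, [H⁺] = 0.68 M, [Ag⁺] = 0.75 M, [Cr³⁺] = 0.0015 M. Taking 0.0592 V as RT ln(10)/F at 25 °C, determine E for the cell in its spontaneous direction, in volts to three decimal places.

+0.490 V

Cr₂O₇²⁻/Cr³⁺ is the cathode (higher E°), Ag⁺/Ag the anode: E°cell = +1.31 − (+0.83) = +0.48 V, n = 6.
Overall: Cr₂O₇²⁻(aq) + 14 H⁺(aq) + 6 Ag(s) → 2 Cr³⁺(aq) + 7 H₂O(l) + 6 Ag⁺(aq)
Q = [Cr³⁺]^2·[Ag⁺]^6 / ([Cr₂O₇²⁻]·[H⁺]^14); log Q = -1.016.
E = E° − (0.0592/n) log Q = +0.48 − (0.0592/6)(-1.016) = +0.490 V.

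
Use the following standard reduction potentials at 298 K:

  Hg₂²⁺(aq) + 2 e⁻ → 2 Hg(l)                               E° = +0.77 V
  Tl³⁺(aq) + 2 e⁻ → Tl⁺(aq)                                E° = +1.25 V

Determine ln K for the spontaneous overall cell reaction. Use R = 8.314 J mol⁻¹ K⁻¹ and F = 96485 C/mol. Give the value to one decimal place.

Cathode: Tl³⁺/Tl⁺; anode: Hg₂²⁺/Hg. E°cell = (+1.25) − (+0.77) = +0.48 V, with n = 2.
ΔG° = −nFE° = −RT ln K, so ln K = nFE°/(RT) = (2)(96485)(+0.48) / ((8.314)(298)) = 37.386.

37.4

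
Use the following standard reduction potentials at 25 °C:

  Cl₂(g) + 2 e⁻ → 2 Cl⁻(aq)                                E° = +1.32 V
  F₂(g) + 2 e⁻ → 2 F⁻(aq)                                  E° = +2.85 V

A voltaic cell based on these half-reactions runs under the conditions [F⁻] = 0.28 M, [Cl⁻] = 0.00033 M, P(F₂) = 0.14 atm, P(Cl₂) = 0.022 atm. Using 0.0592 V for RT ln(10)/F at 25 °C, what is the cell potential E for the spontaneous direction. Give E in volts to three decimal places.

F₂/F⁻ is the cathode (higher E°), Cl₂/Cl⁻ the anode: E°cell = +2.85 − (+1.32) = +1.53 V, n = 2.
Overall: F₂(g) + 2 Cl⁻(aq) → 2 F⁻(aq) + Cl₂(g)
Q = [F⁻]^2·P(Cl₂) / (P(F₂)·[Cl⁻]^2); log Q = 5.054.
E = E° − (0.0592/n) log Q = +1.53 − (0.0592/2)(5.054) = +1.380 V.

+1.380 V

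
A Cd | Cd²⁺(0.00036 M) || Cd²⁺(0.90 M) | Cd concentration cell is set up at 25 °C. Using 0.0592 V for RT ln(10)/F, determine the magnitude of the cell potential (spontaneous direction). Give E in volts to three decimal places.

+0.101 V

For a concentration cell E°cell = 0. The 0.90 M side is the cathode (reduction is favoured where [Cd²⁺] is higher).
With n = 2, E = −(0.0592/2) log([Cd²⁺]ₐₙ/[Cd²⁺]꜀ₐₜ) = −(0.0592/2) log(0.00036/0.9) = −(0.0592/2)(-3.398) = +0.101 V.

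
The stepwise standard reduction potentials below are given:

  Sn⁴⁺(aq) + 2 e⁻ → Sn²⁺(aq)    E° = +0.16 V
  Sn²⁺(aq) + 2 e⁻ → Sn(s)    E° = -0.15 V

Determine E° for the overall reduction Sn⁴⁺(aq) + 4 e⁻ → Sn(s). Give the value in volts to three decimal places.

Since ΔG° = −nFE° is additive over sequential reductions, n₃E°₃ = n₁E°₁ + n₂E°₂.
E°₃ = (2×+0.16 + 2×-0.15) / 4 = (+0.020) / 4 = +0.005 V.

+0.005 V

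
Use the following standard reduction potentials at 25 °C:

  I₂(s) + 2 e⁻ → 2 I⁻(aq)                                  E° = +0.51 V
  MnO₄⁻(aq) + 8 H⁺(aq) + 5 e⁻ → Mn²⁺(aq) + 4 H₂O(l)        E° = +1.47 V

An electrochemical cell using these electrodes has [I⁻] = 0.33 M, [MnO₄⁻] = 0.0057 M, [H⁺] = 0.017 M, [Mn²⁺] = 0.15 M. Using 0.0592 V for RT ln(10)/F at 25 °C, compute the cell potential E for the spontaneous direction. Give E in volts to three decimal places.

+0.747 V

MnO₄⁻/Mn²⁺ is the cathode (higher E°), I₂/I⁻ the anode: E°cell = +1.47 − (+0.51) = +0.96 V, n = 10.
Overall: 2 MnO₄⁻(aq) + 16 H⁺(aq) + 10 I⁻(aq) → 2 Mn²⁺(aq) + 8 H₂O(l) + 5 I₂(s)
Q = [Mn²⁺]^2 / ([MnO₄⁻]^2·[H⁺]^16·[I⁻]^10); log Q = 35.968.
E = E° − (0.0592/n) log Q = +0.96 − (0.0592/10)(35.968) = +0.747 V.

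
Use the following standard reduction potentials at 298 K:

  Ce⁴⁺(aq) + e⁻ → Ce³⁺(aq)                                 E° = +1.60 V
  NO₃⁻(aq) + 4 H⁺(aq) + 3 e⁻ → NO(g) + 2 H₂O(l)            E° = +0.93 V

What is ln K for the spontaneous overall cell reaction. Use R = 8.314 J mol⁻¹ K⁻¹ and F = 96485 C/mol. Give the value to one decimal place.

78.3

Cathode: Ce⁴⁺/Ce³⁺; anode: NO₃⁻/NO. E°cell = (+1.60) − (+0.93) = +0.67 V, with n = 3.
ΔG° = −nFE° = −RT ln K, so ln K = nFE°/(RT) = (3)(96485)(+0.67) / ((8.314)(298)) = 78.276.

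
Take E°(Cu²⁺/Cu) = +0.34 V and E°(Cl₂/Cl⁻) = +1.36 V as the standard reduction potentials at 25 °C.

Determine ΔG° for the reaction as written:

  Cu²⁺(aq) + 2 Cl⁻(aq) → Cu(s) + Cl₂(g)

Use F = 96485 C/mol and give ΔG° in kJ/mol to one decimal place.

+196.8 kJ/mol

As written, Cu²⁺/Cu is reduced (cathode) and Cl₂/Cl⁻ is oxidised (anode), so E°cell = (+0.34) − (+1.36) = -1.02 V.
Balancing electrons gives n = 2.
ΔG° = −nFE° = −(2)(96485)(-1.02) = 196,829 J = +196.8 kJ/mol.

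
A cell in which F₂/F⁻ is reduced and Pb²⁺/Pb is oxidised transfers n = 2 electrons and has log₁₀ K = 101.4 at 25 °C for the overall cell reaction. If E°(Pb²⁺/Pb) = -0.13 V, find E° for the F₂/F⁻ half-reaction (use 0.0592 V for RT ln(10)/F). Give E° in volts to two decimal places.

+2.87 V

E°cell = (0.0592/n)·log K = (0.0592/2)(101.4) = +3.001 V.
Since F₂/F⁻ is the cathode and Pb²⁺/Pb the anode, E°cell = E°(F₂/F⁻) − E°(Pb²⁺/Pb).
So E°(F₂/F⁻) = E°cell + E°(Pb²⁺/Pb) = +3.001 + (-0.13) = +2.87 V.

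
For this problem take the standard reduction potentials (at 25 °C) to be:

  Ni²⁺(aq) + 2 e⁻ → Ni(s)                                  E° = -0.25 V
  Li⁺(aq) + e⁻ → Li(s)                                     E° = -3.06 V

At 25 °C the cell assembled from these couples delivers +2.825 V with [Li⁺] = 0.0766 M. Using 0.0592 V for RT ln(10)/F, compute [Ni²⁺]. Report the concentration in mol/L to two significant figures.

Ni²⁺/Ni is the cathode, Li⁺/Li the anode: E°cell = +2.81 V, n = 2.
Overall reaction: Ni²⁺(aq) + 2 Li(s) → Ni(s) + 2 Li⁺(aq); Q = [Li⁺]^2/[Ni²⁺]^1.
From E = E° − (0.0592/n) log Q: log Q = (E° − E)·n/0.0592 = (+2.81 − (+2.825))·2/0.0592 = -0.5068.
So 1·log[Ni²⁺] = 2·log(0.0766) − log Q = -2.2315 − (-0.5068) = -1.7247; [Ni²⁺] = 10^(-1.7247) ≈ 0.019 M.

0.019 M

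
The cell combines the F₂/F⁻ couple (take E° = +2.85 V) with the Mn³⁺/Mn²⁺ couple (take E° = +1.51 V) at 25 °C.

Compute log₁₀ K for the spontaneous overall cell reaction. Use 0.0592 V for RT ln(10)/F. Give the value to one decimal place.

45.3

Cathode: F₂/F⁻; anode: Mn³⁺/Mn²⁺. E°cell = +1.34 V, n = 2.
log K = nE°cell / 0.0592 = (2)(+1.34) / 0.0592 = 45.3.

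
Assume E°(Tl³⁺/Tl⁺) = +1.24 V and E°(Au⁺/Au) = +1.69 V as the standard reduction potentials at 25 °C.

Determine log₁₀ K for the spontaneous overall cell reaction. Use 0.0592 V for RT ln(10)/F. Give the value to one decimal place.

15.2

Cathode: Au⁺/Au; anode: Tl³⁺/Tl⁺. E°cell = +0.45 V, n = 2.
log K = nE°cell / 0.0592 = (2)(+0.45) / 0.0592 = 15.2.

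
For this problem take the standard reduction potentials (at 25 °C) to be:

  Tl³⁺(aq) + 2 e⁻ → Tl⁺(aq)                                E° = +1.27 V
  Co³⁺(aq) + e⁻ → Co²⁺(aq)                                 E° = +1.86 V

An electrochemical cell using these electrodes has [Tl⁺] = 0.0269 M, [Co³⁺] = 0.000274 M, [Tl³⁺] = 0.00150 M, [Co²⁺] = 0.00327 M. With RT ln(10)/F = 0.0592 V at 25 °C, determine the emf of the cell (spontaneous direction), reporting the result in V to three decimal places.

+0.563 V

Co³⁺/Co²⁺ is the cathode (higher E°), Tl³⁺/Tl⁺ the anode: E°cell = +1.86 − (+1.27) = +0.59 V, n = 2.
Overall: 2 Co³⁺(aq) + Tl⁺(aq) → 2 Co²⁺(aq) + Tl³⁺(aq)
Q = [Co²⁺]^2·[Tl³⁺] / ([Co³⁺]^2·[Tl⁺]); log Q = 0.900.
E = E° − (0.0592/n) log Q = +0.59 − (0.0592/2)(0.900) = +0.563 V.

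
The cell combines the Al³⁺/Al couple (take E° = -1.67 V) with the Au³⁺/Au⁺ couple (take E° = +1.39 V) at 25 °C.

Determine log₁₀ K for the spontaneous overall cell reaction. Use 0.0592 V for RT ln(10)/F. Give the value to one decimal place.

310.1

Cathode: Au³⁺/Au⁺; anode: Al³⁺/Al. E°cell = +3.06 V, n = 6.
log K = nE°cell / 0.0592 = (6)(+3.06) / 0.0592 = 310.1.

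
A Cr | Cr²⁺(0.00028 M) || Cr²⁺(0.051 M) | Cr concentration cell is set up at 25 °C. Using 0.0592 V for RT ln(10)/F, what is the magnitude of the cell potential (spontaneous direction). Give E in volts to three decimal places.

+0.067 V

For a concentration cell E°cell = 0. The 0.051 M side is the cathode (reduction is favoured where [Cr²⁺] is higher).
With n = 2, E = −(0.0592/2) log([Cr²⁺]ₐₙ/[Cr²⁺]꜀ₐₜ) = −(0.0592/2) log(0.00028/0.051) = −(0.0592/2)(-2.260) = +0.067 V.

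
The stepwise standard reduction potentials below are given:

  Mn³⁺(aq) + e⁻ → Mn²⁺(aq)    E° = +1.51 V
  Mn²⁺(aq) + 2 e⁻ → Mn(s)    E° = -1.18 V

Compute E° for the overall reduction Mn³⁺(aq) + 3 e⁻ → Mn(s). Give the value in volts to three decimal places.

Standard free energies of sequential steps add: ΔG°₃ = ΔG°₁ + ΔG°₂, so n₃E°₃ = n₁E°₁ + n₂E°₂.
E°₃ = (1×+1.51 + 2×-1.18) / 3 = (-0.850) / 3 = -0.283 V.

-0.283 V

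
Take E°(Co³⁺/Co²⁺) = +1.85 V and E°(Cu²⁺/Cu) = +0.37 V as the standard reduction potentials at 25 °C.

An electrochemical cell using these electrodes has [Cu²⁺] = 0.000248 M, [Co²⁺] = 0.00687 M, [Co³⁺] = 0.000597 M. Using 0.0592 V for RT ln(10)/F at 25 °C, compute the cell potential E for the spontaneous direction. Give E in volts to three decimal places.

Co³⁺/Co²⁺ is the cathode (higher E°), Cu²⁺/Cu the anode: E°cell = +1.85 − (+0.37) = +1.48 V, n = 2.
Overall: 2 Co³⁺(aq) + Cu(s) → 2 Co²⁺(aq) + Cu²⁺(aq)
Q = [Co²⁺]^2·[Cu²⁺] / ([Co³⁺]^2); log Q = -1.484.
E = E° − (0.0592/n) log Q = +1.48 − (0.0592/2)(-1.484) = +1.524 V.

+1.524 V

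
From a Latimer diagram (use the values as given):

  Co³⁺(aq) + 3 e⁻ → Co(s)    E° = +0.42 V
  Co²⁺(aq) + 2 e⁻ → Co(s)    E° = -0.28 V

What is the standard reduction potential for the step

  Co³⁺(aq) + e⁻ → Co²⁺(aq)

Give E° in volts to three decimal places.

Sequential free energies add, so n₃E°₃ = n₁E°₁ + n₂E°₂.
With n₃ = 3, and the known step contributing 2×(-0.28) V, the unknown satisfies 1·E° = 3×(+0.42) − 2×(-0.28) = +1.820.
E° = +1.820 / 1 = +1.820 V.

+1.820 V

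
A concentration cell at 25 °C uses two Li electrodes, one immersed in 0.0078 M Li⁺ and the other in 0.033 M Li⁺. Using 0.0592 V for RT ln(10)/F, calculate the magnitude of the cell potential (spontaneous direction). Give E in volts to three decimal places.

+0.037 V

For a concentration cell E°cell = 0. The 0.033 M side is the cathode (reduction is favoured where [Li⁺] is higher).
With n = 1, E = −(0.0592/1) log([Li⁺]ₐₙ/[Li⁺]꜀ₐₜ) = −(0.0592/1) log(0.0078/0.033) = −(0.0592/1)(-0.626) = +0.037 V.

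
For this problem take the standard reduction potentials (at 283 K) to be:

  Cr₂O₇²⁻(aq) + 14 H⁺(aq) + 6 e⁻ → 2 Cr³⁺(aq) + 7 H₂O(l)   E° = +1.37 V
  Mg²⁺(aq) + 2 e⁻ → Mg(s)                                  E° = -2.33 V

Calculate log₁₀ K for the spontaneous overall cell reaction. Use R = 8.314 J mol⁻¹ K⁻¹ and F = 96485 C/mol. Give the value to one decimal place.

Cathode: Cr₂O₇²⁻/Cr³⁺; anode: Mg²⁺/Mg. E°cell = (+1.37) − (-2.33) = +3.70 V, with n = 6.
ΔG° = −nFE° = −RT ln K, so ln K = nFE°/(RT) = (6)(96485)(+3.70) / ((8.314)(283)) = 910.367.
log₁₀ K = 910.367 / ln 10 = 395.4.

395.4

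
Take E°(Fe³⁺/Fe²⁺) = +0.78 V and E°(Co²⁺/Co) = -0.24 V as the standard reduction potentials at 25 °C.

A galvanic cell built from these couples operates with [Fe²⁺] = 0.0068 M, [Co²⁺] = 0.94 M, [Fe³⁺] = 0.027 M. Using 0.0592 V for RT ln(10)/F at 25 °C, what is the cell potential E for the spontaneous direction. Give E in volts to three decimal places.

Fe³⁺/Fe²⁺ is the cathode (higher E°), Co²⁺/Co the anode: E°cell = +0.78 − (-0.24) = +1.02 V, n = 2.
Overall: 2 Fe³⁺(aq) + Co(s) → 2 Fe²⁺(aq) + Co²⁺(aq)
Q = [Fe²⁺]^2·[Co²⁺] / ([Fe³⁺]^2); log Q = -1.225.
E = E° − (0.0592/n) log Q = +1.02 − (0.0592/2)(-1.225) = +1.056 V.

+1.056 V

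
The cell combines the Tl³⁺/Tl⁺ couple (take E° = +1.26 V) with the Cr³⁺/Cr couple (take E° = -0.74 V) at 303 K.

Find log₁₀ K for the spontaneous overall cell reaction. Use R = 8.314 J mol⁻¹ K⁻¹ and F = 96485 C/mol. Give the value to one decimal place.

Cathode: Tl³⁺/Tl⁺; anode: Cr³⁺/Cr. E°cell = (+1.26) − (-0.74) = +2.00 V, with n = 6.
ΔG° = −nFE° = −RT ln K, so ln K = nFE°/(RT) = (6)(96485)(+2.00) / ((8.314)(303)) = 459.609.
log₁₀ K = 459.609 / ln 10 = 199.6.

199.6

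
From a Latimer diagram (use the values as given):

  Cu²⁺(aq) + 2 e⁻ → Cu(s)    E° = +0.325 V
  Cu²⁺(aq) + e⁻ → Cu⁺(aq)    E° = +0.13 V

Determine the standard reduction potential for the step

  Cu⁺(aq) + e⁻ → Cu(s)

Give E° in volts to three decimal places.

Sequential free energies add, so n₃E°₃ = n₁E°₁ + n₂E°₂.
With n₃ = 2, and the known step contributing 1×(+0.13) V, the unknown satisfies 1·E° = 2×(+0.325) − 1×(+0.13) = +0.520.
E° = +0.520 / 1 = +0.520 V.

+0.520 V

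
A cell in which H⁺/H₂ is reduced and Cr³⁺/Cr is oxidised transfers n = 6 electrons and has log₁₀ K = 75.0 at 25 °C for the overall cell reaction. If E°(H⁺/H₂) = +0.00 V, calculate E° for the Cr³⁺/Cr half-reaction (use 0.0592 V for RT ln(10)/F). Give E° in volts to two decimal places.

-0.74 V

E°cell = (0.0592/n)·log K = (0.0592/6)(75.0) = +0.740 V.
Since H⁺/H₂ is the cathode and Cr³⁺/Cr the anode, E°cell = E°(H⁺/H₂) − E°(Cr³⁺/Cr).
So E°(Cr³⁺/Cr) = E°(H⁺/H₂) − E°cell = (+0.00) − (+0.740) = -0.74 V.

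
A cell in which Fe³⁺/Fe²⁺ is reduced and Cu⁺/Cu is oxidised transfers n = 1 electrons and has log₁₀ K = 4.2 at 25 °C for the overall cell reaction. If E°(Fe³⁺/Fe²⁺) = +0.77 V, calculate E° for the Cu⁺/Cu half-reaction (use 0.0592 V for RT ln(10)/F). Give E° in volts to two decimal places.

+0.52 V

E°cell = (0.0592/n)·log K = (0.0592/1)(4.2) = +0.249 V.
Since Fe³⁺/Fe²⁺ is the cathode and Cu⁺/Cu the anode, E°cell = E°(Fe³⁺/Fe²⁺) − E°(Cu⁺/Cu).
So E°(Cu⁺/Cu) = E°(Fe³⁺/Fe²⁺) − E°cell = (+0.77) − (+0.249) = +0.52 V.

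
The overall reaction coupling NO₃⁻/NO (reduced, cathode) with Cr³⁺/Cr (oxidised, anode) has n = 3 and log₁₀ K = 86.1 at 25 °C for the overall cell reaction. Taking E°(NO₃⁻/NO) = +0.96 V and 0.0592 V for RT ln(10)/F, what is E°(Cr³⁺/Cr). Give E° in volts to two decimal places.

-0.74 V

E°cell = (0.0592/n)·log K = (0.0592/3)(86.1) = +1.699 V.
Since NO₃⁻/NO is the cathode and Cr³⁺/Cr the anode, E°cell = E°(NO₃⁻/NO) − E°(Cr³⁺/Cr).
So E°(Cr³⁺/Cr) = E°(NO₃⁻/NO) − E°cell = (+0.96) − (+1.699) = -0.74 V.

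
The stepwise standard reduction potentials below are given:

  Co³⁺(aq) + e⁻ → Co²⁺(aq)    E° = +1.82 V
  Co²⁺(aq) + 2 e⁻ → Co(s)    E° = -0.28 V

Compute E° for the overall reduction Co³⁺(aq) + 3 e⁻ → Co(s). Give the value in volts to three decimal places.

+0.420 V

Since ΔG° = −nFE° is additive over sequential reductions, n₃E°₃ = n₁E°₁ + n₂E°₂.
E°₃ = (1×+1.82 + 2×-0.28) / 3 = (+1.260) / 3 = +0.420 V.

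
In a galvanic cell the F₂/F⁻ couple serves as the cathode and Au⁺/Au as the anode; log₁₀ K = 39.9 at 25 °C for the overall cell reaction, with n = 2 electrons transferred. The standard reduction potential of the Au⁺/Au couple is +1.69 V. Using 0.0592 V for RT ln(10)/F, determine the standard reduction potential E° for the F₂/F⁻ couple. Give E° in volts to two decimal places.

E°cell = (0.0592/n)·log K = (0.0592/2)(39.9) = +1.181 V.
Since F₂/F⁻ is the cathode and Au⁺/Au the anode, E°cell = E°(F₂/F⁻) − E°(Au⁺/Au).
So E°(F₂/F⁻) = E°cell + E°(Au⁺/Au) = +1.181 + (+1.69) = +2.87 V.

+2.87 V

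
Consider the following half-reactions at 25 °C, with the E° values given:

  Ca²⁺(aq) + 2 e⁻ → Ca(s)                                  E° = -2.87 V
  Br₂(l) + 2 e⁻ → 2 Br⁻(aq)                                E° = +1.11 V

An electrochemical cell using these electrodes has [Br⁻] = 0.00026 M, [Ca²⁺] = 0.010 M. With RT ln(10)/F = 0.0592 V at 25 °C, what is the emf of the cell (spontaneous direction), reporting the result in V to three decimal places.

+4.251 V

Br₂/Br⁻ is the cathode (higher E°), Ca²⁺/Ca the anode: E°cell = +1.11 − (-2.87) = +3.98 V, n = 2.
Overall: Br₂(l) + Ca(s) → 2 Br⁻(aq) + Ca²⁺(aq)
Q = [Br⁻]^2·[Ca²⁺]; log Q = -9.170.
E = E° − (0.0592/n) log Q = +3.98 − (0.0592/2)(-9.170) = +4.251 V.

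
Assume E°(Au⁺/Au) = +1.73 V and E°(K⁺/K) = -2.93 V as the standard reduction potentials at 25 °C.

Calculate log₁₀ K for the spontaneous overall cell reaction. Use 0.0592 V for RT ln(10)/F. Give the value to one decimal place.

Cathode: Au⁺/Au; anode: K⁺/K. E°cell = +4.66 V, n = 1.
log K = nE°cell / 0.0592 = (1)(+4.66) / 0.0592 = 78.7.

78.7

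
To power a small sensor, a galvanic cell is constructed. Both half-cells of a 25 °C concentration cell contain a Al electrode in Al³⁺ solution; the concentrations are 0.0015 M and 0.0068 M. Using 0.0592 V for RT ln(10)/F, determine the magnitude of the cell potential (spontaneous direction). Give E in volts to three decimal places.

For a concentration cell E°cell = 0. The 0.0068 M side is the cathode (reduction is favoured where [Al³⁺] is higher).
With n = 3, E = −(0.0592/3) log([Al³⁺]ₐₙ/[Al³⁺]꜀ₐₜ) = −(0.0592/3) log(0.0015/0.0068) = −(0.0592/3)(-0.656) = +0.013 V.

+0.013 V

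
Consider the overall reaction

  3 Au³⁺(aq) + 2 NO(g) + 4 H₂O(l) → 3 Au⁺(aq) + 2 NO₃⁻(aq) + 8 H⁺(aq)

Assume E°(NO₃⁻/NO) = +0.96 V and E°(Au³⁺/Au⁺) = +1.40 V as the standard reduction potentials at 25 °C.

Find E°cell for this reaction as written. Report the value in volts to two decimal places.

The Au³⁺/Au⁺ couple has the higher reduction potential, so it is the cathode; NO₃⁻/NO is oxidised at the anode.
E°cell = E°(cathode) − E°(anode) = (+1.40) − (+0.96) = +0.44 V.

+0.44 V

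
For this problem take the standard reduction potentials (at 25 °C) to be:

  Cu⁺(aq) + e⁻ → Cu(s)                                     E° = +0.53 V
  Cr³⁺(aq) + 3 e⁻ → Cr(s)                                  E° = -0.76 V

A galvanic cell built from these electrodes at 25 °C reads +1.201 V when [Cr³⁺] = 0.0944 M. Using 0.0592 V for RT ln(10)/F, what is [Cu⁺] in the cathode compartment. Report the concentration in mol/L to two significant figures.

0.014 M

Cu⁺/Cu is the cathode, Cr³⁺/Cr the anode: E°cell = +1.29 V, n = 3.
Overall reaction: 3 Cu⁺(aq) + Cr(s) → 3 Cu(s) + Cr³⁺(aq); Q = [Cr³⁺]^1/[Cu⁺]^3.
From E = E° − (0.0592/n) log Q: log Q = (E° − E)·n/0.0592 = (+1.29 − (+1.201))·3/0.0592 = 4.5101.
So 3·log[Cu⁺] = 1·log(0.0944) − log Q = -1.0250 − (4.5101) = -5.5351; log[Cu⁺] = -5.5351 / 3 = -1.8450; [Cu⁺] = 10^(-1.8450) ≈ 0.014 M.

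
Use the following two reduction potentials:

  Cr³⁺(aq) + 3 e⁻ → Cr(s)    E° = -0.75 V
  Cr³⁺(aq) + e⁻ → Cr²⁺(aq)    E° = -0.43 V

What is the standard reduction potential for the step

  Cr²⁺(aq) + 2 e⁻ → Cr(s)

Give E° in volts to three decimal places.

-0.910 V

Sequential free energies add, so n₃E°₃ = n₁E°₁ + n₂E°₂.
With n₃ = 3, and the known step contributing 1×(-0.43) V, the unknown satisfies 2·E° = 3×(-0.75) − 1×(-0.43) = -1.820.
E° = -1.820 / 2 = -0.910 V.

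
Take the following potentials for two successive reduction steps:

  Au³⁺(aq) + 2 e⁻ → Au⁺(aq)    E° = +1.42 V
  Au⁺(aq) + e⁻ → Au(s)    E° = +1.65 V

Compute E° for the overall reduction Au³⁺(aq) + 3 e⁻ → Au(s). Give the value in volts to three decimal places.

+1.497 V

Since ΔG° = −nFE° is additive over sequential reductions, n₃E°₃ = n₁E°₁ + n₂E°₂.
E°₃ = (2×+1.42 + 1×+1.65) / 3 = (+4.490) / 3 = +1.497 V.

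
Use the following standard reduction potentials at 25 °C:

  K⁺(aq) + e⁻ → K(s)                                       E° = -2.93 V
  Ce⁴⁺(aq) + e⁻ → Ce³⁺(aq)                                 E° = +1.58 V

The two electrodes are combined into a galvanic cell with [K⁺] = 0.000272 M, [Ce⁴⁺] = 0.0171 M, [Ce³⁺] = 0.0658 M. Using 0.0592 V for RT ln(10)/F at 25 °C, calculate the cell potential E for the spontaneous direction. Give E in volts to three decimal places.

Ce⁴⁺/Ce³⁺ is the cathode (higher E°), K⁺/K the anode: E°cell = +1.58 − (-2.93) = +4.51 V, n = 1.
Overall: Ce⁴⁺(aq) + K(s) → Ce³⁺(aq) + K⁺(aq)
Q = [Ce³⁺]·[K⁺] / ([Ce⁴⁺]); log Q = -2.980.
E = E° − (0.0592/n) log Q = +4.51 − (0.0592/1)(-2.980) = +4.686 V.

+4.686 V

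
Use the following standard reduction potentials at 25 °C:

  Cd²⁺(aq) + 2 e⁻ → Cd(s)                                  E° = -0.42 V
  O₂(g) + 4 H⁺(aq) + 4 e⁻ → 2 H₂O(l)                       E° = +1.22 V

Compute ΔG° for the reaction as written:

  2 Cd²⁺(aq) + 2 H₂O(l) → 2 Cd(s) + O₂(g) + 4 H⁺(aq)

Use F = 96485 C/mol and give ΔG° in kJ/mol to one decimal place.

+632.9 kJ/mol

As written, Cd²⁺/Cd is reduced (cathode) and O₂/H₂O is oxidised (anode), so E°cell = (-0.42) − (+1.22) = -1.64 V.
Balancing electrons gives n = 4.
ΔG° = −nFE° = −(4)(96485)(-1.64) = 632,942 J = +632.9 kJ/mol.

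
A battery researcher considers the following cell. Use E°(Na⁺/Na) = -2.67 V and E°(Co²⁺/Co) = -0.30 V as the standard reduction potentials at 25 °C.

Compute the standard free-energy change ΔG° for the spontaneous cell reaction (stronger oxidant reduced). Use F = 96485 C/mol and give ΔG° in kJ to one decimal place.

-457.3 kJ

Co²⁺/Co (E° = -0.30 V) is the cathode; Na⁺/Na (E° = -2.67 V) is the anode, so E°cell = +2.37 V.
Balancing electrons gives n = 2 (lcm of 2 and 1).
ΔG° = −nFE° = −(2)(96485)(+2.37) = -457,339 J = -457.3 kJ.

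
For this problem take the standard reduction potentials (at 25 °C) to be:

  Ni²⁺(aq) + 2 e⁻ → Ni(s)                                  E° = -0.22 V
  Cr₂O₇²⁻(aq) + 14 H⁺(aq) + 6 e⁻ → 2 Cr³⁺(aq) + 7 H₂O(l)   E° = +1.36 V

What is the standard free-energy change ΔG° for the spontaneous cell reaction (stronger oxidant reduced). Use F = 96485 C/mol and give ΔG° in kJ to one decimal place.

Cr₂O₇²⁻/Cr³⁺ (E° = +1.36 V) is the cathode; Ni²⁺/Ni (E° = -0.22 V) is the anode, so E°cell = +1.58 V.
Balancing electrons gives n = 6 (lcm of 6 and 2).
ΔG° = −nFE° = −(6)(96485)(+1.58) = -914,678 J = -914.7 kJ.

-914.7 kJ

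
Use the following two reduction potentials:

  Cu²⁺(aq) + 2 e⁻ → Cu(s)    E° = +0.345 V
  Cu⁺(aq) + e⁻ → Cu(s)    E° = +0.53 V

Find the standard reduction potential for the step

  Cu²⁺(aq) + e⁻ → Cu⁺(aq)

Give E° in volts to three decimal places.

Sequential free energies add, so n₃E°₃ = n₁E°₁ + n₂E°₂.
With n₃ = 2, and the known step contributing 1×(+0.53) V, the unknown satisfies 1·E° = 2×(+0.345) − 1×(+0.53) = +0.160.
E° = +0.160 / 1 = +0.160 V.

+0.160 V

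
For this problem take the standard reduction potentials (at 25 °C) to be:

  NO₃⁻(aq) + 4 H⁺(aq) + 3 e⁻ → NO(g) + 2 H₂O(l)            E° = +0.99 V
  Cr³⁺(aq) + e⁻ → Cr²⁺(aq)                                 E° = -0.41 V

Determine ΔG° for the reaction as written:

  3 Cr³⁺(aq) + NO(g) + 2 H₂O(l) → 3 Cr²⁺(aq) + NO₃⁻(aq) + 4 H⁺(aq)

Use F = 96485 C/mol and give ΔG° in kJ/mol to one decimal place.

+405.2 kJ/mol

As written, Cr³⁺/Cr²⁺ is reduced (cathode) and NO₃⁻/NO is oxidised (anode), so E°cell = (-0.41) − (+0.99) = -1.40 V.
Balancing electrons gives n = 3.
ΔG° = −nFE° = −(3)(96485)(-1.40) = 405,237 J = +405.2 kJ/mol.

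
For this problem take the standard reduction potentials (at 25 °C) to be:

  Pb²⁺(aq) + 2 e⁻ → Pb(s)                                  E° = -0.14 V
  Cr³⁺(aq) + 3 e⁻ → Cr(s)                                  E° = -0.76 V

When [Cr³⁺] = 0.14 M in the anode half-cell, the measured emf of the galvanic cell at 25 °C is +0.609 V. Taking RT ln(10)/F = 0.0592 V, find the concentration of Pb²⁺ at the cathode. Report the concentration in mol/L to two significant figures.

Pb²⁺/Pb is the cathode, Cr³⁺/Cr the anode: E°cell = +0.62 V, n = 6.
Overall reaction: 3 Pb²⁺(aq) + 2 Cr(s) → 3 Pb(s) + 2 Cr³⁺(aq); Q = [Cr³⁺]^2/[Pb²⁺]^3.
From E = E° − (0.0592/n) log Q: log Q = (E° − E)·n/0.0592 = (+0.62 − (+0.609))·6/0.0592 = 1.1149.
So 3·log[Pb²⁺] = 2·log(0.14) − log Q = -1.7077 − (1.1149) = -2.8226; log[Pb²⁺] = -2.8226 / 3 = -0.9409; [Pb²⁺] = 10^(-0.9409) ≈ 0.11 M.

0.11 M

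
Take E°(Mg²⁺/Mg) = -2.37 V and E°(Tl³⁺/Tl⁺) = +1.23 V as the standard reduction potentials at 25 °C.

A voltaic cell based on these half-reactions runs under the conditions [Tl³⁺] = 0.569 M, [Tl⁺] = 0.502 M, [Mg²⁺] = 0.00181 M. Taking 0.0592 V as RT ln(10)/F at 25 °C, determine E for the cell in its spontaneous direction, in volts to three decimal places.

+3.683 V

Tl³⁺/Tl⁺ is the cathode (higher E°), Mg²⁺/Mg the anode: E°cell = +1.23 − (-2.37) = +3.60 V, n = 2.
Overall: Tl³⁺(aq) + Mg(s) → Tl⁺(aq) + Mg²⁺(aq)
Q = [Tl⁺]·[Mg²⁺] / ([Tl³⁺]); log Q = -2.797.
E = E° − (0.0592/n) log Q = +3.60 − (0.0592/2)(-2.797) = +3.683 V.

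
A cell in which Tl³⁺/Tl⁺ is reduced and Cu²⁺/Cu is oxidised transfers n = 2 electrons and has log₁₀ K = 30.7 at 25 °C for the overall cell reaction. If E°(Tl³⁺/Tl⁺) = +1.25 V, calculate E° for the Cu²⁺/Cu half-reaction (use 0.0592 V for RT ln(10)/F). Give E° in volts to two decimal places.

E°cell = (0.0592/n)·log K = (0.0592/2)(30.7) = +0.909 V.
Since Tl³⁺/Tl⁺ is the cathode and Cu²⁺/Cu the anode, E°cell = E°(Tl³⁺/Tl⁺) − E°(Cu²⁺/Cu).
So E°(Cu²⁺/Cu) = E°(Tl³⁺/Tl⁺) − E°cell = (+1.25) − (+0.909) = +0.34 V.

+0.34 V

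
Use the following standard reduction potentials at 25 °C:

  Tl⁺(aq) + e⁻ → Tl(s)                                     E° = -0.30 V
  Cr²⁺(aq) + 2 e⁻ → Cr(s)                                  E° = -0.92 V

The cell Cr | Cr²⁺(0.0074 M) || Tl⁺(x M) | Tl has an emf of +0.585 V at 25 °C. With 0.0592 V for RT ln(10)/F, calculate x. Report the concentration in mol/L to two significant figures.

Tl⁺/Tl is the cathode, Cr²⁺/Cr the anode: E°cell = +0.62 V, n = 2.
Overall reaction: 2 Tl⁺(aq) + Cr(s) → 2 Tl(s) + Cr²⁺(aq); Q = [Cr²⁺]^1/[Tl⁺]^2.
From E = E° − (0.0592/n) log Q: log Q = (E° − E)·n/0.0592 = (+0.62 − (+0.585))·2/0.0592 = 1.1824.
So 2·log[Tl⁺] = 1·log(0.0074) − log Q = -2.1308 − (1.1824) = -3.3132; log[Tl⁺] = -3.3132 / 2 = -1.6566; [Tl⁺] = 10^(-1.6566) ≈ 0.022 M.

0.022 M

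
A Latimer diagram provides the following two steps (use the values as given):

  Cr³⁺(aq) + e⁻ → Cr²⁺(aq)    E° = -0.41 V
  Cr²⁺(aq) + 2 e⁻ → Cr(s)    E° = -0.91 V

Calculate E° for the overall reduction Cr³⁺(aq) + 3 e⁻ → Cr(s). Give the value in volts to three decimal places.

-0.743 V

Adding the free-energy changes (−nFE°) of the two steps gives −n₃FE°₃ = −n₁FE°₁ − n₂FE°₂.
E°₃ = (1×-0.41 + 2×-0.91) / 3 = (-2.230) / 3 = -0.743 V.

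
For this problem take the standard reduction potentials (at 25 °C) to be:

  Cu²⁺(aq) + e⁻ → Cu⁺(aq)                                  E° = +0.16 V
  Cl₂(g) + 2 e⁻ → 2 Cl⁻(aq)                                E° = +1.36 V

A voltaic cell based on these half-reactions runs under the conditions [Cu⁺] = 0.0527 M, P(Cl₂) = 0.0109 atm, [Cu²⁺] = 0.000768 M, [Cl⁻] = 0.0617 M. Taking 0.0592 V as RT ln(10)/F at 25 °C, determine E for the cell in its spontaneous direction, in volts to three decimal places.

Cl₂/Cl⁻ is the cathode (higher E°), Cu²⁺/Cu⁺ the anode: E°cell = +1.36 − (+0.16) = +1.20 V, n = 2.
Overall: Cl₂(g) + 2 Cu⁺(aq) → 2 Cl⁻(aq) + 2 Cu²⁺(aq)
Q = [Cl⁻]^2·[Cu²⁺]^2 / (P(Cl₂)·[Cu⁺]^2); log Q = -4.130.
E = E° − (0.0592/n) log Q = +1.20 − (0.0592/2)(-4.130) = +1.322 V.

+1.322 V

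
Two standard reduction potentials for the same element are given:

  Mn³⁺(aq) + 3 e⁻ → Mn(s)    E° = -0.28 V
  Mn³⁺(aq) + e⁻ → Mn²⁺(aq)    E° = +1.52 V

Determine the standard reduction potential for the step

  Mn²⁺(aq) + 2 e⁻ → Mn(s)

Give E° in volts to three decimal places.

-1.180 V

Sequential free energies add, so n₃E°₃ = n₁E°₁ + n₂E°₂.
With n₃ = 3, and the known step contributing 1×(+1.52) V, the unknown satisfies 2·E° = 3×(-0.28) − 1×(+1.52) = -2.360.
E° = -2.360 / 2 = -1.180 V.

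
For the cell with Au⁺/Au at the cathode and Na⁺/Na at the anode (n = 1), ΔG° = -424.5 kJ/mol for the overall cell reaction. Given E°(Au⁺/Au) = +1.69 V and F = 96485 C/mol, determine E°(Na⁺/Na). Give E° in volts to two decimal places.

-2.71 V

E°cell = −ΔG°/(nF) = −(-424.5×10³)/((1)(96485)) = +4.400 V.
Since Au⁺/Au is the cathode and Na⁺/Na the anode, E°cell = E°(Au⁺/Au) − E°(Na⁺/Na).
So E°(Na⁺/Na) = E°(Au⁺/Au) − E°cell = (+1.69) − (+4.400) = -2.71 V.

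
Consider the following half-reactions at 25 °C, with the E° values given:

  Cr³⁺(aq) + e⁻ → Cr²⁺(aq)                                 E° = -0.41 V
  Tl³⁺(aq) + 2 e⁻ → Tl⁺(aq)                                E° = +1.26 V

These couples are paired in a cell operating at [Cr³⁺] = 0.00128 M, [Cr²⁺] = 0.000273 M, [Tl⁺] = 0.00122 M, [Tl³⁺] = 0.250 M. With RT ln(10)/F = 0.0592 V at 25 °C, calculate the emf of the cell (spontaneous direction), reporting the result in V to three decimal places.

Tl³⁺/Tl⁺ is the cathode (higher E°), Cr³⁺/Cr²⁺ the anode: E°cell = +1.26 − (-0.41) = +1.67 V, n = 2.
Overall: Tl³⁺(aq) + 2 Cr²⁺(aq) → Tl⁺(aq) + 2 Cr³⁺(aq)
Q = [Tl⁺]·[Cr³⁺]^2 / ([Tl³⁺]·[Cr²⁺]^2); log Q = -0.969.
E = E° − (0.0592/n) log Q = +1.67 − (0.0592/2)(-0.969) = +1.699 V.

+1.699 V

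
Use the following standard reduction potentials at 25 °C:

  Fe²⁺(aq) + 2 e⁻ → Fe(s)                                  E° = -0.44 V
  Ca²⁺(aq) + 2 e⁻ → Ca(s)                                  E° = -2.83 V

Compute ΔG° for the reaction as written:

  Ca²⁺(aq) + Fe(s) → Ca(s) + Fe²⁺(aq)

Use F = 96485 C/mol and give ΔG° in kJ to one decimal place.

+461.2 kJ

As written, Ca²⁺/Ca is reduced (cathode) and Fe²⁺/Fe is oxidised (anode), so E°cell = (-2.83) − (-0.44) = -2.39 V.
Balancing electrons gives n = 2.
ΔG° = −nFE° = −(2)(96485)(-2.39) = 461,198 J = +461.2 kJ.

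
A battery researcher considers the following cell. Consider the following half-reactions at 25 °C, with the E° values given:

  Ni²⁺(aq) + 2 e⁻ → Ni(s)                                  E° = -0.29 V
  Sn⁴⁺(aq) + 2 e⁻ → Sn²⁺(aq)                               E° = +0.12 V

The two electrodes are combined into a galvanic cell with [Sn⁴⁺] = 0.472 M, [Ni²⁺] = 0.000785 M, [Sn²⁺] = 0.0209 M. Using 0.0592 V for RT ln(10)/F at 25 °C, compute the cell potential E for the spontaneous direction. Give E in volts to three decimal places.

Sn⁴⁺/Sn²⁺ is the cathode (higher E°), Ni²⁺/Ni the anode: E°cell = +0.12 − (-0.29) = +0.41 V, n = 2.
Overall: Sn⁴⁺(aq) + Ni(s) → Sn²⁺(aq) + Ni²⁺(aq)
Q = [Sn²⁺]·[Ni²⁺] / ([Sn⁴⁺]); log Q = -4.459.
E = E° − (0.0592/n) log Q = +0.41 − (0.0592/2)(-4.459) = +0.542 V.

+0.542 V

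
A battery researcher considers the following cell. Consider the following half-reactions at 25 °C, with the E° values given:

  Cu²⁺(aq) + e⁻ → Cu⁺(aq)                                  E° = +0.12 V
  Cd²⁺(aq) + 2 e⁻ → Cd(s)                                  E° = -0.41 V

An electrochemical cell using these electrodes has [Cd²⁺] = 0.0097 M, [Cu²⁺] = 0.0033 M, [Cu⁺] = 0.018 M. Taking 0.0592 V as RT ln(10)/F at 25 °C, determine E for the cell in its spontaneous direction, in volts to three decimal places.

+0.546 V

Cu²⁺/Cu⁺ is the cathode (higher E°), Cd²⁺/Cd the anode: E°cell = +0.12 − (-0.41) = +0.53 V, n = 2.
Overall: 2 Cu²⁺(aq) + Cd(s) → 2 Cu⁺(aq) + Cd²⁺(aq)
Q = [Cu⁺]^2·[Cd²⁺] / ([Cu²⁺]^2); log Q = -0.540.
E = E° − (0.0592/n) log Q = +0.53 − (0.0592/2)(-0.540) = +0.546 V.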